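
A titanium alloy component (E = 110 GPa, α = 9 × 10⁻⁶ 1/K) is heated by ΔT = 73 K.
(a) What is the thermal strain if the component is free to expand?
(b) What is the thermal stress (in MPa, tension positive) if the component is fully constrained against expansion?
(a) Free thermal strain ε_th = α·ΔT = (9 × 10⁻⁶) × 73 = 0.000657
(b) Fully constrained, the expansion is suppressed, so σ = -E·α·ΔT. Convert E = 110 GPa = 1.1 × 10¹¹ Pa.
  σ = -(1.1 × 10¹¹) × (9 × 10⁻⁶) × 73 = -7.227 × 10⁷ Pa = -72.27 MPa (compressive)
Final answer: (a) ε_th = 0.000657, (b) σ = -72.27 MPa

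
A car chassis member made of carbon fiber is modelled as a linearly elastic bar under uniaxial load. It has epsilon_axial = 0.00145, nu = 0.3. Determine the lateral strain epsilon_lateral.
Model: a linearly elastic bar under uniaxial load, so epsilon_lateral = -nu·epsilon_axial.
Substitute:
  epsilon_lateral = -(0.3 × 0.00145)
  epsilon_lateral = -0.000435
Final answer: epsilon_lateral = -0.000435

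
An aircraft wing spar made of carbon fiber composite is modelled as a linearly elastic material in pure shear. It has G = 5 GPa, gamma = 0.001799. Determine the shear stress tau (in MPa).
Model: a linearly elastic material in pure shear, so tau = G·gamma.
Convert to SI units:
  G = 5 GPa = 5 × 10⁹ Pa
Substitute:
  tau = (5 × 10⁹) × 0.001799
  tau = 8.995 × 10⁶ Pa
Convert: tau = 8.995 × 10⁶ Pa = 8.995 MPa
Final answer: tau = 8.995 MPa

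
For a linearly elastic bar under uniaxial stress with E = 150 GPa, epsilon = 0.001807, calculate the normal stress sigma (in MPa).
Model: a linearly elastic bar under uniaxial stress, so epsilon = sigma / E.
Solve for sigma: sigma = epsilon·E.
Convert to SI units:
  E = 150 GPa = 1.5 × 10¹¹ Pa
Substitute:
  sigma = 0.001807 × (1.5 × 10¹¹)
  sigma = 2.71 × 10⁸ Pa
Convert: sigma = 2.71 × 10⁸ Pa = 271 MPa
Final answer: sigma = 271 MPa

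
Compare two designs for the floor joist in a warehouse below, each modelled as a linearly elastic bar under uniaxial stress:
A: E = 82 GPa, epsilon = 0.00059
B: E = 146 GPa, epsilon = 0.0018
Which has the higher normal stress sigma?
Model: a linearly elastic bar under uniaxial stress, so sigma = E·epsilon (SI units).
  A: sigma = (8.2 × 10¹⁰) × 0.00059 = 4.838 × 10⁷ Pa = 48.38 MPa
  B: sigma = (1.46 × 10¹¹) × 0.0018 = 2.628 × 10⁸ Pa = 262.8 MPa
262.8 MPa > 48.38 MPa, so B is larger.
Final answer: B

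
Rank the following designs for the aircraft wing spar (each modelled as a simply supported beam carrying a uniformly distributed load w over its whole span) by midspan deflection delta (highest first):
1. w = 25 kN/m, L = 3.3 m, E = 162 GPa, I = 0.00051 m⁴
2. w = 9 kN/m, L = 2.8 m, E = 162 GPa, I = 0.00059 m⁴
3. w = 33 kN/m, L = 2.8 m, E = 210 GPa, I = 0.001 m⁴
Model: a simply supported beam carrying a uniformly distributed load w over its whole span, so delta = (5·w·L^4) / (384·E·I) (SI units).
  Case 1: delta = (5 × 25000 × 3.3^4) / (384 × (1.62 × 10¹¹) × 0.00051) = 0.0004673 m = 0.4673 mm
  Case 2: delta = (5 × 9000 × 2.8^4) / (384 × (1.62 × 10¹¹) × 0.00059) = 7.536 × 10⁻⁵ m = 0.07536 mm
  Case 3: delta = (5 × 33000 × 2.8^4) / (384 × (2.1 × 10¹¹) × 0.001) = 0.0001258 m = 0.1258 mm
Ordering: 0.4673 mm (case 1) > 0.1258 mm (case 3) > 0.07536 mm (case 2)
Final answer: 1, 3, 2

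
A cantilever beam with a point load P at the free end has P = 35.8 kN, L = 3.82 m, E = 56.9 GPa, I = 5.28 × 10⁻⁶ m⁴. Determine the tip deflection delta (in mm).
Model: a cantilever beam with a point load P at the free end, so delta = (P·L^3) / (3·E·I).
Convert to SI units:
  P = 35.8 kN = 35800 N
  E = 56.9 GPa = 5.69 × 10¹⁰ Pa
Substitute:
  delta = (35800 × 3.82^3) / (3 × (5.69 × 10¹⁰) × (5.28 × 10⁻⁶))
  delta = 2.214 m
Convert: delta = 2.214 m = 2214 mm
Final answer: delta = 2214 mm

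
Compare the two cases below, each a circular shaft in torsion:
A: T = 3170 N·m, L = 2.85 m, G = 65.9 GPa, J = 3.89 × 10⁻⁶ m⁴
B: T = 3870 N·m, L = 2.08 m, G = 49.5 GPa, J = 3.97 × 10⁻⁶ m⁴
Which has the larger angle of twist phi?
Model: a circular shaft in torsion, so phi = (T·L) / (G·J) (SI units).
  A: phi = (3170 × 2.85) / ((6.59 × 10¹⁰) × (3.89 × 10⁻⁶)) = 0.03524 rad = 2.019°
  B: phi = (3870 × 2.08) / ((4.95 × 10¹⁰) × (3.97 × 10⁻⁶)) = 0.04096 rad = 2.347°
2.347° > 2.019°, so B is larger.
Final answer: B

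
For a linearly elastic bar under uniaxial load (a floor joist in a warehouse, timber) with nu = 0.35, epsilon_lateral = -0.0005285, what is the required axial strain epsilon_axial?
Model: a linearly elastic bar under uniaxial load, so epsilon_lateral = -nu·epsilon_axial.
Solve for epsilon_axial: epsilon_axial = -epsilon_lateral / nu.
Substitute:
  epsilon_axial = -(-0.0005285) / 0.35
  epsilon_axial = 0.00151
Final answer: epsilon_axial = 0.00151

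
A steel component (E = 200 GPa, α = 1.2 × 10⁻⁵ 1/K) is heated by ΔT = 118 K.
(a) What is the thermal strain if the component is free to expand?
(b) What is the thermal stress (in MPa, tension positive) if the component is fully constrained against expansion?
(a) Free thermal strain ε_th = α·ΔT = (1.2 × 10⁻⁵) × 118 = 0.001416
(b) Fully constrained, the expansion is suppressed, so σ = -E·α·ΔT. Convert E = 200 GPa = 2 × 10¹¹ Pa.
  σ = -(2 × 10¹¹) × (1.2 × 10⁻⁵) × 118 = -2.832 × 10⁸ Pa = -283.2 MPa (compressive)
Final answer: (a) ε_th = 0.001416, (b) σ = -283.2 MPa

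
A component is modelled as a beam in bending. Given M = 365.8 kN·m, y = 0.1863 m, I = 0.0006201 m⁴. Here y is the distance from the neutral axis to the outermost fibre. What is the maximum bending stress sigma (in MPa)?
Model: a beam in bending, so sigma = (M·y) / I.
Convert to SI units:
  M = 365.8 kN·m = 365800 N·m
Substitute:
  sigma = (365800 × 0.1863) / 0.0006201
  sigma = 1.099 × 10⁸ Pa
Convert: sigma = 1.099 × 10⁸ Pa = 109.9 MPa
Final answer: sigma = 109.9 MPa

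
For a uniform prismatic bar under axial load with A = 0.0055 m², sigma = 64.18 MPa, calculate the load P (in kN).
Model: a uniform prismatic bar under axial load, so sigma = P / A.
Solve for P: P = sigma·A.
Convert to SI units:
  sigma = 64.18 MPa = 6.418 × 10⁷ Pa
Substitute:
  P = (6.418 × 10⁷) × 0.0055
  P = 353000 N
Convert: P = 353000 N = 353 kN
Final answer: P = 353 kN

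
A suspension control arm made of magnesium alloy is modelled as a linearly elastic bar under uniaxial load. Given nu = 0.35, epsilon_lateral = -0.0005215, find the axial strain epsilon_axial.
Model: a linearly elastic bar under uniaxial load, so epsilon_lateral = -nu·epsilon_axial.
Solve for epsilon_axial: epsilon_axial = -epsilon_lateral / nu.
Substitute:
  epsilon_axial = -(-0.0005215) / 0.35
  epsilon_axial = 0.00149
Final answer: epsilon_axial = 0.00149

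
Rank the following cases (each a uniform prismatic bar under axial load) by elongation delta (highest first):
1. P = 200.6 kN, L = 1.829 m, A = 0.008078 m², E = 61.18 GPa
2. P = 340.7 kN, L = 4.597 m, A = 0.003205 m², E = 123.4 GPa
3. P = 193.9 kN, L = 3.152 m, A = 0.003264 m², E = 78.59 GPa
Model: a uniform prismatic bar under axial load, so delta = (P·L) / (A·E) (SI units).
  Case 1: delta = (200600 × 1.829) / (0.008078 × (6.118 × 10¹⁰)) = 0.0007424 m = 0.7424 mm
  Case 2: delta = (340700 × 4.597) / (0.003205 × (1.234 × 10¹¹)) = 0.00396 m = 3.96 mm
  Case 3: delta = (193900 × 3.152) / (0.003264 × (7.859 × 10¹⁰)) = 0.002383 m = 2.383 mm
Ordering: 3.96 mm (case 2) > 2.383 mm (case 3) > 0.7424 mm (case 1)
Final answer: 2, 3, 1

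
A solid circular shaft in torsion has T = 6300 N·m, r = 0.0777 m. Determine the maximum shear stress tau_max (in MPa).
Model: a solid circular shaft in torsion, so tau_max = (2·T) / (π·r^3).
Substitute:
  tau_max = (2 × 6300) / (π × 0.0777^3)
  tau_max = 8.55 × 10⁶ Pa
Convert: tau_max = 8.55 × 10⁶ Pa = 8.55 MPa
Final answer: tau_max = 8.55 MPa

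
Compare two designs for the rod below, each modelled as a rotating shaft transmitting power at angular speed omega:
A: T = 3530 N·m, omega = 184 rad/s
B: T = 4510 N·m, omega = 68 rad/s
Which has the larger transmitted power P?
Model: a rotating shaft transmitting power at angular speed omega, so P = T·omega (SI units).
  A: P = 3530 × 184 = 649500 W = 649.5 kW
  B: P = 4510 × 68 = 306700 W = 306.7 kW
649.5 kW > 306.7 kW, so A is larger.
Final answer: A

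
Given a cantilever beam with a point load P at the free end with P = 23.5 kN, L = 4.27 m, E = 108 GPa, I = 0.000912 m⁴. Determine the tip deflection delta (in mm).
Model: a cantilever beam with a point load P at the free end, so delta = (P·L^3) / (3·E·I).
Convert to SI units:
  P = 23.5 kN = 23500 N
  E = 108 GPa = 1.08 × 10¹¹ Pa
Substitute:
  delta = (23500 × 4.27^3) / (3 × (1.08 × 10¹¹) × 0.000912)
  delta = 0.006192 m
Convert: delta = 0.006192 m = 6.192 mm
Final answer: delta = 6.192 mm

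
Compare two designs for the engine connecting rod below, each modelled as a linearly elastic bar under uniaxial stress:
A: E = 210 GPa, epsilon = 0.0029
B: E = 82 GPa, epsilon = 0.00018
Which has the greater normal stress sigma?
Model: a linearly elastic bar under uniaxial stress, so sigma = E·epsilon (SI units).
  A: sigma = (2.1 × 10¹¹) × 0.0029 = 6.09 × 10⁸ Pa = 609 MPa
  B: sigma = (8.2 × 10¹⁰) × 0.00018 = 1.476 × 10⁷ Pa = 14.76 MPa
609 MPa > 14.76 MPa, so A is larger.
Final answer: A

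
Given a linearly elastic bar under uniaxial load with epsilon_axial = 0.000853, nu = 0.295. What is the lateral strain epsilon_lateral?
Model: a linearly elastic bar under uniaxial load, so epsilon_lateral = -nu·epsilon_axial.
Substitute:
  epsilon_lateral = -(0.295 × 0.000853)
  epsilon_lateral = -0.0002516
Final answer: epsilon_lateral = -0.0002516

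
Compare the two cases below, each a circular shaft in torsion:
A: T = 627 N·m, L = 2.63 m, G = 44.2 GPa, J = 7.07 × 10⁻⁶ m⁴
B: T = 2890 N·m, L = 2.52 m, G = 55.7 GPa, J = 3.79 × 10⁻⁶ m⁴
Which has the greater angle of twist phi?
Model: a circular shaft in torsion, so phi = (T·L) / (G·J) (SI units).
  A: phi = (627 × 2.63) / ((4.42 × 10¹⁰) × (7.07 × 10⁻⁶)) = 0.005277 rad = 0.3023°
  B: phi = (2890 × 2.52) / ((5.57 × 10¹⁰) × (3.79 × 10⁻⁶)) = 0.0345 rad = 1.977°
1.977° > 0.3023°, so B is larger.
Final answer: B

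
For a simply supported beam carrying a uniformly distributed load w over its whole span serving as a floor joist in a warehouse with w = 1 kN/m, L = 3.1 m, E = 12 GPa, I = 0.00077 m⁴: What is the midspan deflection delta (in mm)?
Model: a simply supported beam carrying a uniformly distributed load w over its whole span, so delta = (5·w·L^4) / (384·E·I).
Convert to SI units:
  w = 1 kN/m = 1000 N/m
  E = 12 GPa = 1.2 × 10¹⁰ Pa
Substitute:
  delta = (5 × 1000 × 3.1^4) / (384 × (1.2 × 10¹⁰) × 0.00077)
  delta = 0.0001301 m
Convert: delta = 0.0001301 m = 0.1301 mm
Final answer: delta = 0.1301 mm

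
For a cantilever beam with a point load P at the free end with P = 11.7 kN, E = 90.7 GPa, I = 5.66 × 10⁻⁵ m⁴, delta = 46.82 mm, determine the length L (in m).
Model: a cantilever beam with a point load P at the free end, so delta = (P·L^3) / (3·E·I).
Solve for L: L = ((3·delta·E·I) / P)^(1/3).
Convert to SI units:
  P = 11.7 kN = 11700 N
  E = 90.7 GPa = 9.07 × 10¹⁰ Pa
  delta = 46.82 mm = 0.04682 m
Substitute:
  L = ((3 × 0.04682 × (9.07 × 10¹⁰) × (5.66 × 10⁻⁵)) / 11700)^(1/3)
  L = 3.95 m
Final answer: L = 3.95 m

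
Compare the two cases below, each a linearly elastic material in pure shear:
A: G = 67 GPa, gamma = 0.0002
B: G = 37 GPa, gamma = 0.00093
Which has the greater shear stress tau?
Model: a linearly elastic material in pure shear, so tau = G·gamma (SI units).
  A: tau = (6.7 × 10¹⁰) × 0.0002 = 1.34 × 10⁷ Pa = 13.4 MPa
  B: tau = (3.7 × 10¹⁰) × 0.00093 = 3.441 × 10⁷ Pa = 34.41 MPa
34.41 MPa > 13.4 MPa, so B is larger.
Final answer: B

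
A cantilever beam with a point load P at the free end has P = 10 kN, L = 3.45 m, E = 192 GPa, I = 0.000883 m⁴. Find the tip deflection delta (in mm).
Model: a cantilever beam with a point load P at the free end, so delta = (P·L^3) / (3·E·I).
Convert to SI units:
  P = 10 kN = 10000 N
  E = 192 GPa = 1.92 × 10¹¹ Pa
Substitute:
  delta = (10000 × 3.45^3) / (3 × (1.92 × 10¹¹) × 0.000883)
  delta = 0.0008074 m
Convert: delta = 0.0008074 m = 0.8074 mm
Final answer: delta = 0.8074 mm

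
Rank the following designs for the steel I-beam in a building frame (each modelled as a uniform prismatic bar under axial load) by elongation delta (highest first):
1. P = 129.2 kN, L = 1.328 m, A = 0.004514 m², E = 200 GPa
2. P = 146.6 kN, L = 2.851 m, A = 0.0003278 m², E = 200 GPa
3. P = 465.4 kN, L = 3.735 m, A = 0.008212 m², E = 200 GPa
Model: a uniform prismatic bar under axial load, so delta = (P·L) / (A·E) (SI units).
  Case 1: delta = (129200 × 1.328) / (0.004514 × (2 × 10¹¹)) = 0.0001901 m = 0.1901 mm
  Case 2: delta = (146600 × 2.851) / (0.0003278 × (2 × 10¹¹)) = 0.006375 m = 6.375 mm
  Case 3: delta = (465400 × 3.735) / (0.008212 × (2 × 10¹¹)) = 0.001058 m = 1.058 mm
Ordering: 6.375 mm (case 2) > 1.058 mm (case 3) > 0.1901 mm (case 1)
Final answer: 2, 3, 1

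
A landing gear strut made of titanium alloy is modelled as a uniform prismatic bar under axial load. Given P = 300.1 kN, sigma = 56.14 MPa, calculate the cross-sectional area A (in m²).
Model: a uniform prismatic bar under axial load, so sigma = P / A.
Solve for A: A = P / sigma.
Convert to SI units:
  P = 300.1 kN = 300100 N
  sigma = 56.14 MPa = 5.614 × 10⁷ Pa
Substitute:
  A = 300100 / (5.614 × 10⁷)
  A = 0.005346 m²
Final answer: A = 0.005346 m²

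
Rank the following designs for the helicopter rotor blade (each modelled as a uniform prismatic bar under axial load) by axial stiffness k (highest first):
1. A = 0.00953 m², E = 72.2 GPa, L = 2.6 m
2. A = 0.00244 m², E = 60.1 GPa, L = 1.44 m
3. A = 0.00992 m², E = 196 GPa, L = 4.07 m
Model: a uniform prismatic bar under axial load, so k = (A·E) / L (SI units).
  Case 1: k = (0.00953 × (7.22 × 10¹⁰)) / 2.6 = 2.646 × 10⁸ N/m = 264.6 MN/m
  Case 2: k = (0.00244 × (6.01 × 10¹⁰)) / 1.44 = 1.018 × 10⁸ N/m = 101.8 MN/m
  Case 3: k = (0.00992 × (1.96 × 10¹¹)) / 4.07 = 4.777 × 10⁸ N/m = 477.7 MN/m
Ordering: 477.7 MN/m (case 3) > 264.6 MN/m (case 1) > 101.8 MN/m (case 2)
Final answer: 3, 1, 2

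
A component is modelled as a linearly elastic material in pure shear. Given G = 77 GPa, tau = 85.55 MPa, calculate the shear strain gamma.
Model: a linearly elastic material in pure shear, so tau = G·gamma.
Solve for gamma: gamma = tau / G.
Convert to SI units:
  G = 77 GPa = 7.7 × 10¹⁰ Pa
  tau = 85.55 MPa = 8.555 × 10⁷ Pa
Substitute:
  gamma = (8.555 × 10⁷) / (7.7 × 10¹⁰)
  gamma = 0.001111
Final answer: gamma = 0.001111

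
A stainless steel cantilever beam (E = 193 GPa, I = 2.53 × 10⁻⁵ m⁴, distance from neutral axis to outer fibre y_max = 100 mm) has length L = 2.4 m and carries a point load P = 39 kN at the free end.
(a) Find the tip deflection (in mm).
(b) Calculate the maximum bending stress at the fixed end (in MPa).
(a) Tip deflection of a cantilever with an end point load: δ = P·L^3 / (3·E·I). Convert P = 39 kN = 39000 N, E = 193 GPa = 1.93 × 10¹¹ Pa.
  δ = (39000 × 2.4^3) / (3 × (1.93 × 10¹¹) × (2.53 × 10⁻⁵)) = 0.0368 m = 36.8 mm
(b) Maximum bending moment at the fixed end: M = P·L = 39000 × 2.4 = 93600 N·m. Convert y_max = 100 mm = 0.1 m.
  σ = M·y_max / I = (93600 × 0.1) / (2.53 × 10⁻⁵) = 3.7 × 10⁸ Pa = 370 MPa
Final answer: (a) δ = 36.8 mm, (b) σ = 370 MPa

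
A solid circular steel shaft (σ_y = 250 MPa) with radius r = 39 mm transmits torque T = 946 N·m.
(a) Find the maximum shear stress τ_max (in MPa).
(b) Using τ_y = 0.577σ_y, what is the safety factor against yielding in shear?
(a) For a solid circular shaft, τ_max = T·r/J with J = π·r^4/2, i.e. τ_max = 2·T / (π·r^3). Convert r = 39 mm = 0.039 m.
  τ_max = (2 × 946) / (π × 0.039^3) = 1.015 × 10⁷ Pa = 10.15 MPa
(b) τ_y = 0.577 × 250 = 144.25 MPa
  SF = τ_y/τ_max = 144.25 / 10.15 = 14.21
Final answer: (a) τ_max = 10.15 MPa, (b) SF = 14.21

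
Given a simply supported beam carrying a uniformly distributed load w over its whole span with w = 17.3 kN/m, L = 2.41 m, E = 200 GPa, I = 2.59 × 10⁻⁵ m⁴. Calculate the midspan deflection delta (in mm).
Model: a simply supported beam carrying a uniformly distributed load w over its whole span, so delta = (5·w·L^4) / (384·E·I).
Convert to SI units:
  w = 17.3 kN/m = 17300 N/m
  E = 200 GPa = 2 × 10¹¹ Pa
Substitute:
  delta = (5 × 17300 × 2.41^4) / (384 × (2 × 10¹¹) × (2.59 × 10⁻⁵))
  delta = 0.001467 m
Convert: delta = 0.001467 m = 1.467 mm
Final answer: delta = 1.467 mm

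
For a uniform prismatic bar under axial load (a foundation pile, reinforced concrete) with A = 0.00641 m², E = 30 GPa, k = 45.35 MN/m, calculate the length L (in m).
Model: a uniform prismatic bar under axial load, so k = (A·E) / L.
Solve for L: L = (A·E) / k.
Convert to SI units:
  E = 30 GPa = 3 × 10¹⁰ Pa
  k = 45.35 MN/m = 4.535 × 10⁷ N/m
Substitute:
  L = (0.00641 × (3 × 10¹⁰)) / (4.535 × 10⁷)
  L = 4.24 m
Final answer: L = 4.24 m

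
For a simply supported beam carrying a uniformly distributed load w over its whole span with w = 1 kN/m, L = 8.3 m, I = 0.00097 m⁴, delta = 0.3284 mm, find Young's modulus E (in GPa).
Model: a simply supported beam carrying a uniformly distributed load w over its whole span, so delta = (5·w·L^4) / (384·E·I).
Solve for E: E = (5·w·L^4) / (384·delta·I).
Convert to SI units:
  w = 1 kN/m = 1000 N/m
  delta = 0.3284 mm = 0.0003284 m
Substitute:
  E = (5 × 1000 × 8.3^4) / (384 × 0.0003284 × 0.00097)
  E = 1.94 × 10¹¹ Pa
Convert: E = 1.94 × 10¹¹ Pa = 194 GPa
Final answer: E = 194 GPa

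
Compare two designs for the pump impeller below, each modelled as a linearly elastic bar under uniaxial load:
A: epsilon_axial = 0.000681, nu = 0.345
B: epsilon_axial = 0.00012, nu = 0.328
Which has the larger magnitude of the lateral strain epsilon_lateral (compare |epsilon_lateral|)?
Model: a linearly elastic bar under uniaxial load, so epsilon_lateral = -nu·epsilon_axial (SI units).
  A: epsilon_lateral = -(0.345 × 0.000681) = -0.0002349
  B: epsilon_lateral = -(0.328 × 0.00012) = -3.936 × 10⁻⁵
|epsilon_lateral|: A = 0.0002349, B = 3.936 × 10⁻⁵, so A is larger in magnitude.
Final answer: A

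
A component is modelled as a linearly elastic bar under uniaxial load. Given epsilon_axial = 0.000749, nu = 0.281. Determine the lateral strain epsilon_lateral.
Model: a linearly elastic bar under uniaxial load, so epsilon_lateral = -nu·epsilon_axial.
Substitute:
  epsilon_lateral = -(0.281 × 0.000749)
  epsilon_lateral = -0.0002105
Final answer: epsilon_lateral = -0.0002105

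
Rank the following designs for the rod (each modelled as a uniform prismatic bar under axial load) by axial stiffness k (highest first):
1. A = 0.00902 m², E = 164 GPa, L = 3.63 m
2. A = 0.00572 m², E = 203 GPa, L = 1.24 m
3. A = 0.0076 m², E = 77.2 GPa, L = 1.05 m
Model: a uniform prismatic bar under axial load, so k = (A·E) / L (SI units).
  Case 1: k = (0.00902 × (1.64 × 10¹¹)) / 3.63 = 4.075 × 10⁸ N/m = 407.5 MN/m
  Case 2: k = (0.00572 × (2.03 × 10¹¹)) / 1.24 = 9.364 × 10⁸ N/m = 936.4 MN/m
  Case 3: k = (0.0076 × (7.72 × 10¹⁰)) / 1.05 = 5.588 × 10⁸ N/m = 558.8 MN/m
Ordering: 936.4 MN/m (case 2) > 558.8 MN/m (case 3) > 407.5 MN/m (case 1)
Final answer: 2, 3, 1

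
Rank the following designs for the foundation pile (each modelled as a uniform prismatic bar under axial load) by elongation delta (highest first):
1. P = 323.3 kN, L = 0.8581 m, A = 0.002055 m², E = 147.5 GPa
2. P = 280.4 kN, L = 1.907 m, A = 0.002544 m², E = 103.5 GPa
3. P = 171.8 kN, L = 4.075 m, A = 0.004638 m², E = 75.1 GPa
Model: a uniform prismatic bar under axial load, so delta = (P·L) / (A·E) (SI units).
  Case 1: delta = (323300 × 0.8581) / (0.002055 × (1.475 × 10¹¹)) = 0.0009153 m = 0.9153 mm
  Case 2: delta = (280400 × 1.907) / (0.002544 × (1.035 × 10¹¹)) = 0.002031 m = 2.031 mm
  Case 3: delta = (171800 × 4.075) / (0.004638 × (7.51 × 10¹⁰)) = 0.00201 m = 2.01 mm
Ordering: 2.031 mm (case 2) > 2.01 mm (case 3) > 0.9153 mm (case 1)
Final answer: 2, 3, 1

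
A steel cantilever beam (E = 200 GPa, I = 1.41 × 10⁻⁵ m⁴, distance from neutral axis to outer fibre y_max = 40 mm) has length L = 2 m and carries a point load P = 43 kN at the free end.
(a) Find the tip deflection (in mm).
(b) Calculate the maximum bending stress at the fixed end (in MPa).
(a) Tip deflection of a cantilever with an end point load: δ = P·L^3 / (3·E·I). Convert P = 43 kN = 43000 N, E = 200 GPa = 2 × 10¹¹ Pa.
  δ = (43000 × 2^3) / (3 × (2 × 10¹¹) × (1.41 × 10⁻⁵)) = 0.04066 m = 40.66 mm
(b) Maximum bending moment at the fixed end: M = P·L = 43000 × 2 = 86000 N·m. Convert y_max = 40 mm = 0.04 m.
  σ = M·y_max / I = (86000 × 0.04) / (1.41 × 10⁻⁵) = 2.44 × 10⁸ Pa = 244 MPa
Final answer: (a) δ = 40.66 mm, (b) σ = 244 MPa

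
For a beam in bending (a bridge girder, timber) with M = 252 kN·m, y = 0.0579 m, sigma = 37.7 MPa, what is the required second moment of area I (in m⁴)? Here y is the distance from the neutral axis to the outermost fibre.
Model: a beam in bending, so sigma = (M·y) / I.
Solve for I: I = (M·y) / sigma.
Convert to SI units:
  M = 252 kN·m = 252000 N·m
  sigma = 37.7 MPa = 3.77 × 10⁷ Pa
Substitute:
  I = (252000 × 0.0579) / (3.77 × 10⁷)
  I = 0.000387 m⁴
Final answer: I = 0.000387 m⁴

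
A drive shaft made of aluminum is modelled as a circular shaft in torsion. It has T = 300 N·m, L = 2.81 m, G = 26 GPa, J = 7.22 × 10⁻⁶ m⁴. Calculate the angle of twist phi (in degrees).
Model: a circular shaft in torsion, so phi = (T·L) / (G·J).
Convert to SI units:
  G = 26 GPa = 2.6 × 10¹⁰ Pa
Substitute:
  phi = (300 × 2.81) / ((2.6 × 10¹⁰) × (7.22 × 10⁻⁶))
  phi = 0.004491 rad
Convert to degrees: phi = 0.004491 × 180/π = 0.2573°
Final answer: phi = 0.2573°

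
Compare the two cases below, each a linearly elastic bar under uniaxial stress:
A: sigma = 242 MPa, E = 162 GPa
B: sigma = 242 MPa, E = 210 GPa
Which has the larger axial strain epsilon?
Model: a linearly elastic bar under uniaxial stress, so epsilon = sigma / E (SI units).
  A: epsilon = (2.42 × 10⁸) / (1.62 × 10¹¹) = 0.001494
  B: epsilon = (2.42 × 10⁸) / (2.1 × 10¹¹) = 0.001152
0.001494 > 0.001152, so A is larger.
Final answer: A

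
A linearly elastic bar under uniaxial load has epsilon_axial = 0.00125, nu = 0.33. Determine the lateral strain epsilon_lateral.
Model: a linearly elastic bar under uniaxial load, so epsilon_lateral = -nu·epsilon_axial.
Substitute:
  epsilon_lateral = -(0.33 × 0.00125)
  epsilon_lateral = -0.0004125
Final answer: epsilon_lateral = -0.0004125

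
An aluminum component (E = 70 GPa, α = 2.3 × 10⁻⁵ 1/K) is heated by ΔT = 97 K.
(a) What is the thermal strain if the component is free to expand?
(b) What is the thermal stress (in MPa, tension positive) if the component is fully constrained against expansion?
(a) Free thermal strain ε_th = α·ΔT = (2.3 × 10⁻⁵) × 97 = 0.002231
(b) Fully constrained, the expansion is suppressed, so σ = -E·α·ΔT. Convert E = 70 GPa = 7 × 10¹⁰ Pa.
  σ = -(7 × 10¹⁰) × (2.3 × 10⁻⁵) × 97 = -1.562 × 10⁸ Pa = -156.2 MPa (compressive)
Final answer: (a) ε_th = 0.002231, (b) σ = -156.2 MPa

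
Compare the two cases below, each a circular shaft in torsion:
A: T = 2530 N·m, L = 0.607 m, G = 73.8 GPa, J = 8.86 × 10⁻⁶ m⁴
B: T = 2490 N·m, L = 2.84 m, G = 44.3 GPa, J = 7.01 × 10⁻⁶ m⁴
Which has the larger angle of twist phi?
Model: a circular shaft in torsion, so phi = (T·L) / (G·J) (SI units).
  A: phi = (2530 × 0.607) / ((7.38 × 10¹⁰) × (8.86 × 10⁻⁶)) = 0.002349 rad = 0.1346°
  B: phi = (2490 × 2.84) / ((4.43 × 10¹⁰) × (7.01 × 10⁻⁶)) = 0.02277 rad = 1.305°
1.305° > 0.1346°, so B is larger.
Final answer: B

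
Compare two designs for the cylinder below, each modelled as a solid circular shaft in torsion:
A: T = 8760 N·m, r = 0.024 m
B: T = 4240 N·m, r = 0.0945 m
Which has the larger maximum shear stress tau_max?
Model: a solid circular shaft in torsion, so tau_max = (2·T) / (π·r^3) (SI units).
  A: tau_max = (2 × 8760) / (π × 0.024^3) = 4.034 × 10⁸ Pa = 403.4 MPa
  B: tau_max = (2 × 4240) / (π × 0.0945^3) = 3.199 × 10⁶ Pa = 3.199 MPa
403.4 MPa > 3.199 MPa, so A is larger.
Final answer: A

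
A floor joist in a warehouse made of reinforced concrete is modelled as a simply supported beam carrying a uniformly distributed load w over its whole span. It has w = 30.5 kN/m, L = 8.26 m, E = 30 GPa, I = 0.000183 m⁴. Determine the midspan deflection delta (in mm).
Model: a simply supported beam carrying a uniformly distributed load w over its whole span, so delta = (5·w·L^4) / (384·E·I).
Convert to SI units:
  w = 30.5 kN/m = 30500 N/m
  E = 30 GPa = 3 × 10¹⁰ Pa
Substitute:
  delta = (5 × 30500 × 8.26^4) / (384 × (3 × 10¹⁰) × 0.000183)
  delta = 0.3367 m
Convert: delta = 0.3367 m = 336.7 mm
Final answer: delta = 336.7 mm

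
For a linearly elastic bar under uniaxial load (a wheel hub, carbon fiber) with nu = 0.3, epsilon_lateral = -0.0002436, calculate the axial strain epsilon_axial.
Model: a linearly elastic bar under uniaxial load, so epsilon_lateral = -nu·epsilon_axial.
Solve for epsilon_axial: epsilon_axial = -epsilon_lateral / nu.
Substitute:
  epsilon_axial = -(-0.0002436) / 0.3
  epsilon_axial = 0.000812
Final answer: epsilon_axial = 0.000812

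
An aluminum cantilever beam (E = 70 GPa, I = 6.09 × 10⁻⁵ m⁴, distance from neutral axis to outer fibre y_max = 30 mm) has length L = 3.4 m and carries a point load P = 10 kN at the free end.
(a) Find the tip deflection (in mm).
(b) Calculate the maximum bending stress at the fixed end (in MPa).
(a) Tip deflection of a cantilever with an end point load: δ = P·L^3 / (3·E·I). Convert P = 10 kN = 10000 N, E = 70 GPa = 7 × 10¹⁰ Pa.
  δ = (10000 × 3.4^3) / (3 × (7 × 10¹⁰) × (6.09 × 10⁻⁵)) = 0.03073 m = 30.73 mm
(b) Maximum bending moment at the fixed end: M = P·L = 10000 × 3.4 = 34000 N·m. Convert y_max = 30 mm = 0.03 m.
  σ = M·y_max / I = (34000 × 0.03) / (6.09 × 10⁻⁵) = 1.675 × 10⁷ Pa = 16.75 MPa
Final answer: (a) δ = 30.73 mm, (b) σ = 16.75 MPa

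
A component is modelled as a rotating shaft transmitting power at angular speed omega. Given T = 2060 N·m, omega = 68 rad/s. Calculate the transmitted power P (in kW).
Model: a rotating shaft transmitting power at angular speed omega, so P = T·omega.
Substitute:
  P = 2060 × 68
  P = 140100 W
Convert: P = 140100 W = 140.1 kW
Final answer: P = 140.1 kW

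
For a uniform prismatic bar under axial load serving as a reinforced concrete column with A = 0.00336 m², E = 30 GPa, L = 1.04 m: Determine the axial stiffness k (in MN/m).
Model: a uniform prismatic bar under axial load, so k = (A·E) / L.
Convert to SI units:
  E = 30 GPa = 3 × 10¹⁰ Pa
Substitute:
  k = (0.00336 × (3 × 10¹⁰)) / 1.04
  k = 9.692 × 10⁷ N/m
Convert: k = 9.692 × 10⁷ N/m = 96.92 MN/m
Final answer: k = 96.92 MN/m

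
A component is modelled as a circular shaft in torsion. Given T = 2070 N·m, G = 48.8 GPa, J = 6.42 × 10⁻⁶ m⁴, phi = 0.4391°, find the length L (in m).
Model: a circular shaft in torsion, so phi = (T·L) / (G·J).
Solve for L: L = (phi·G·J) / T.
Convert to SI units:
  G = 48.8 GPa = 4.88 × 10¹⁰ Pa
  phi = 0.4391° = 0.007664 rad
Substitute:
  L = (0.007664 × (4.88 × 10¹⁰) × (6.42 × 10⁻⁶)) / 2070
  L = 1.16 m
Final answer: L = 1.16 m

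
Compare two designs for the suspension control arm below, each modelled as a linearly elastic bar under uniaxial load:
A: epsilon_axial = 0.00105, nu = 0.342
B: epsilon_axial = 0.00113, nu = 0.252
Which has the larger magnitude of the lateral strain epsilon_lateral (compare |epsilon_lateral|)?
Model: a linearly elastic bar under uniaxial load, so epsilon_lateral = -nu·epsilon_axial (SI units).
  A: epsilon_lateral = -(0.342 × 0.00105) = -0.0003591
  B: epsilon_lateral = -(0.252 × 0.00113) = -0.0002848
|epsilon_lateral|: A = 0.0003591, B = 0.0002848, so A is larger in magnitude.
Final answer: A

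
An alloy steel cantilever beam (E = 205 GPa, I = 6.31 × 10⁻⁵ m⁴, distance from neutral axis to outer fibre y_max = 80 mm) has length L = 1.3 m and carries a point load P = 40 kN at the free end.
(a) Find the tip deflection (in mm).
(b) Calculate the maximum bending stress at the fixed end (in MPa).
(a) Tip deflection of a cantilever with an end point load: δ = P·L^3 / (3·E·I). Convert P = 40 kN = 40000 N, E = 205 GPa = 2.05 × 10¹¹ Pa.
  δ = (40000 × 1.3^3) / (3 × (2.05 × 10¹¹) × (6.31 × 10⁻⁵)) = 0.002265 m = 2.265 mm
(b) Maximum bending moment at the fixed end: M = P·L = 40000 × 1.3 = 52000 N·m. Convert y_max = 80 mm = 0.08 m.
  σ = M·y_max / I = (52000 × 0.08) / (6.31 × 10⁻⁵) = 6.593 × 10⁷ Pa = 65.93 MPa
Final answer: (a) δ = 2.265 mm, (b) σ = 65.93 MPa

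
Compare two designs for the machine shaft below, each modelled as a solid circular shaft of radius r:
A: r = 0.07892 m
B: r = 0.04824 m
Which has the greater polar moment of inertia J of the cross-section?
Model: a solid circular shaft of radius r, so J = (π·r^4) / 2 (SI units).
  A: J = (π × 0.07892^4) / 2 = 6.094 × 10⁻⁵ m⁴
  B: J = (π × 0.04824^4) / 2 = 8.506 × 10⁻⁶ m⁴
6.094 × 10⁻⁵ m⁴ > 8.506 × 10⁻⁶ m⁴, so A is larger.
Final answer: A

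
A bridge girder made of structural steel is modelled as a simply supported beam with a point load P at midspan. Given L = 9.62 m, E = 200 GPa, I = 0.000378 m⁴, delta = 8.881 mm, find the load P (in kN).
Model: a simply supported beam with a point load P at midspan, so delta = (P·L^3) / (48·E·I).
Solve for P: P = (48·delta·E·I) / L^3.
Convert to SI units:
  E = 200 GPa = 2 × 10¹¹ Pa
  delta = 8.881 mm = 0.008881 m
Substitute:
  P = (48 × 0.008881 × (2 × 10¹¹) × 0.000378) / 9.62^3
  P = 36200 N
Convert: P = 36200 N = 36.2 kN
Final answer: P = 36.2 kN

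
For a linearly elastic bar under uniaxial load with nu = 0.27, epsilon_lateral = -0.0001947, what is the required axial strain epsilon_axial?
Model: a linearly elastic bar under uniaxial load, so epsilon_lateral = -nu·epsilon_axial.
Solve for epsilon_axial: epsilon_axial = -epsilon_lateral / nu.
Substitute:
  epsilon_axial = -(-0.0001947) / 0.27
  epsilon_axial = 0.0007211
Final answer: epsilon_axial = 0.0007211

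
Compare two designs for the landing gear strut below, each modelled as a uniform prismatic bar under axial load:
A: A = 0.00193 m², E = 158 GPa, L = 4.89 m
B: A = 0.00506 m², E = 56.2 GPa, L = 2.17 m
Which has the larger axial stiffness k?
Model: a uniform prismatic bar under axial load, so k = (A·E) / L (SI units).
  A: k = (0.00193 × (1.58 × 10¹¹)) / 4.89 = 6.236 × 10⁷ N/m = 62.36 MN/m
  B: k = (0.00506 × (5.62 × 10¹⁰)) / 2.17 = 1.31 × 10⁸ N/m = 131 MN/m
131 MN/m > 62.36 MN/m, so B is larger.
Final answer: B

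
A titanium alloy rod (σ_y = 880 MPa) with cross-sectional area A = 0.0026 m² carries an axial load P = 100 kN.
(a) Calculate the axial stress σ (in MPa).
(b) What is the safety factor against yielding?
(a) Axial stress σ = P/A. Convert P = 100 kN = 100000 N.
  σ = 100000 / 0.0026 = 3.846 × 10⁷ Pa = 38.46 MPa
(b) Safety factor SF = σ_y/σ = 880 / 38.46 = 22.88
Final answer: (a) σ = 38.46 MPa, (b) SF = 22.88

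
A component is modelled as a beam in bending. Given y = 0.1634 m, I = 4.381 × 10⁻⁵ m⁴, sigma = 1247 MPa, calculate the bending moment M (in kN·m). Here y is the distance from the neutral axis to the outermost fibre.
Model: a beam in bending, so sigma = (M·y) / I.
Solve for M: M = (sigma·I) / y.
Convert to SI units:
  sigma = 1247 MPa = 1.247 × 10⁹ Pa
Substitute:
  M = ((1.247 × 10⁹) × (4.381 × 10⁻⁵)) / 0.1634
  M = 334300 N·m
Convert: M = 334300 N·m = 334.3 kN·m
Final answer: M = 334.3 kN·m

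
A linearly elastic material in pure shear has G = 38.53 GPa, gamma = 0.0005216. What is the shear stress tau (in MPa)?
Model: a linearly elastic material in pure shear, so tau = G·gamma.
Convert to SI units:
  G = 38.53 GPa = 3.853 × 10¹⁰ Pa
Substitute:
  tau = (3.853 × 10¹⁰) × 0.0005216
  tau = 2.01 × 10⁷ Pa
Convert: tau = 2.01 × 10⁷ Pa = 20.1 MPa
Final answer: tau = 20.1 MPa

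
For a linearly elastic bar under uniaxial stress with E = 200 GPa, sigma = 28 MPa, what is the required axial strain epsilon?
Model: a linearly elastic bar under uniaxial stress, so sigma = E·epsilon.
Solve for epsilon: epsilon = sigma / E.
Convert to SI units:
  E = 200 GPa = 2 × 10¹¹ Pa
  sigma = 28 MPa = 2.8 × 10⁷ Pa
Substitute:
  epsilon = (2.8 × 10⁷) / (2 × 10¹¹)
  epsilon = 0.00014
Final answer: epsilon = 0.00014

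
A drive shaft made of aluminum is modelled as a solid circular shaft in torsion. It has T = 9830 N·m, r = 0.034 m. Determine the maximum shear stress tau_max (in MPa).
Model: a solid circular shaft in torsion, so tau_max = (2·T) / (π·r^3).
Substitute:
  tau_max = (2 × 9830) / (π × 0.034^3)
  tau_max = 1.592 × 10⁸ Pa
Convert: tau_max = 1.592 × 10⁸ Pa = 159.2 MPa
Final answer: tau_max = 159.2 MPa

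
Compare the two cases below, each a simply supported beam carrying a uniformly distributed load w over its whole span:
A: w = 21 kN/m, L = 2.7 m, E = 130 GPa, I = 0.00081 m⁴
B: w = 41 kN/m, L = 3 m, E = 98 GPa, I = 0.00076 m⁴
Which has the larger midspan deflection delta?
Model: a simply supported beam carrying a uniformly distributed load w over its whole span, so delta = (5·w·L^4) / (384·E·I) (SI units).
  A: delta = (5 × 21000 × 2.7^4) / (384 × (1.3 × 10¹¹) × 0.00081) = 0.000138 m = 0.138 mm
  B: delta = (5 × 41000 × 3^4) / (384 × (9.8 × 10¹⁰) × 0.00076) = 0.0005806 m = 0.5806 mm
0.5806 mm > 0.138 mm, so B is larger.
Final answer: B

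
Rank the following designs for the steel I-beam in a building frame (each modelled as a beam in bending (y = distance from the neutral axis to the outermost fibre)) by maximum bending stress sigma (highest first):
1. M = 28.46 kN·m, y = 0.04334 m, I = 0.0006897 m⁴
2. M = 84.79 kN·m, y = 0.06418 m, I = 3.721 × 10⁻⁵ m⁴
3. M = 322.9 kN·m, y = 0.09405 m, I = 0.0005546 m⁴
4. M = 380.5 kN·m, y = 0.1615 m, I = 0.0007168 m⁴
Model: a beam in bending (y = distance from the neutral axis to the outermost fibre), so sigma = (M·y) / I (SI units).
  Case 1: sigma = (28460 × 0.04334) / 0.0006897 = 1.788 × 10⁶ Pa = 1.788 MPa
  Case 2: sigma = (84790 × 0.06418) / (3.721 × 10⁻⁵) = 1.462 × 10⁸ Pa = 146.2 MPa
  Case 3: sigma = (322900 × 0.09405) / 0.0005546 = 5.476 × 10⁷ Pa = 54.76 MPa
  Case 4: sigma = (380500 × 0.1615) / 0.0007168 = 8.573 × 10⁷ Pa = 85.73 MPa
Ordering: 146.2 MPa (case 2) > 85.73 MPa (case 4) > 54.76 MPa (case 3) > 1.788 MPa (case 1)
Final answer: 2, 4, 3, 1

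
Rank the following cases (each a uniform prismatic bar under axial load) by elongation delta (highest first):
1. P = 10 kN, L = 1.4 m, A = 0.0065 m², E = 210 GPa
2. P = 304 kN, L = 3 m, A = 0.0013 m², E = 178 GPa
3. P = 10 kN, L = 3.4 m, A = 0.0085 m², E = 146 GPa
Model: a uniform prismatic bar under axial load, so delta = (P·L) / (A·E) (SI units).
  Case 1: delta = (10000 × 1.4) / (0.0065 × (2.1 × 10¹¹)) = 1.026 × 10⁻⁵ m = 0.01026 mm
  Case 2: delta = (304000 × 3) / (0.0013 × (1.78 × 10¹¹)) = 0.003941 m = 3.941 mm
  Case 3: delta = (10000 × 3.4) / (0.0085 × (1.46 × 10¹¹)) = 2.74 × 10⁻⁵ m = 0.0274 mm
Ordering: 3.941 mm (case 2) > 0.0274 mm (case 3) > 0.01026 mm (case 1)
Final answer: 2, 3, 1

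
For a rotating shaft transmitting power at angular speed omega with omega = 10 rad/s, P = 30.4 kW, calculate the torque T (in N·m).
Model: a rotating shaft transmitting power at angular speed omega, so P = T·omega.
Solve for T: T = P / omega.
Convert to SI units:
  P = 30.4 kW = 30400 W
Substitute:
  T = 30400 / 10
  T = 3040 N·m
Final answer: T = 3040 N·m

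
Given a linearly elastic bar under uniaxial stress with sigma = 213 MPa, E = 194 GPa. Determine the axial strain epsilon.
Model: a linearly elastic bar under uniaxial stress, so epsilon = sigma / E.
Convert to SI units:
  sigma = 213 MPa = 2.13 × 10⁸ Pa
  E = 194 GPa = 1.94 × 10¹¹ Pa
Substitute:
  epsilon = (2.13 × 10⁸) / (1.94 × 10¹¹)
  epsilon = 0.001098
Final answer: epsilon = 0.001098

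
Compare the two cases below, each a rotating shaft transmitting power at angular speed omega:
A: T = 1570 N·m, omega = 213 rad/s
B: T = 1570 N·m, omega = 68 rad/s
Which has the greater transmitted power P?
Model: a rotating shaft transmitting power at angular speed omega, so P = T·omega (SI units).
  A: P = 1570 × 213 = 334400 W = 334.4 kW
  B: P = 1570 × 68 = 106800 W = 106.8 kW
334.4 kW > 106.8 kW, so A is larger.
Final answer: A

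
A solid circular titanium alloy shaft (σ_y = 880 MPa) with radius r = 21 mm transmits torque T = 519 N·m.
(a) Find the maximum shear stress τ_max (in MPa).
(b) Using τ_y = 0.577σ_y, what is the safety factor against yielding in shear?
(a) For a solid circular shaft, τ_max = T·r/J with J = π·r^4/2, i.e. τ_max = 2·T / (π·r^3). Convert r = 21 mm = 0.021 m.
  τ_max = (2 × 519) / (π × 0.021^3) = 3.568 × 10⁷ Pa = 35.68 MPa
(b) τ_y = 0.577 × 880 = 507.76 MPa
  SF = τ_y/τ_max = 507.76 / 35.68 = 14.23
Final answer: (a) τ_max = 35.68 MPa, (b) SF = 14.23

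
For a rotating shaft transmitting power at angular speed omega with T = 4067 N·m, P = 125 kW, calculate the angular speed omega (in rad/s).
Model: a rotating shaft transmitting power at angular speed omega, so P = T·omega.
Solve for omega: omega = P / T.
Convert to SI units:
  P = 125 kW = 125000 W
Substitute:
  omega = 125000 / 4067
  omega = 30.74 rad/s
Final answer: omega = 30.74 rad/s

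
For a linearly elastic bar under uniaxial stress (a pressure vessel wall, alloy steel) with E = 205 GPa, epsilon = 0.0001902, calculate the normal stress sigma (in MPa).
Model: a linearly elastic bar under uniaxial stress, so epsilon = sigma / E.
Solve for sigma: sigma = epsilon·E.
Convert to SI units:
  E = 205 GPa = 2.05 × 10¹¹ Pa
Substitute:
  sigma = 0.0001902 × (2.05 × 10¹¹)
  sigma = 3.899 × 10⁷ Pa
Convert: sigma = 3.899 × 10⁷ Pa = 38.99 MPa
Final answer: sigma = 38.99 MPa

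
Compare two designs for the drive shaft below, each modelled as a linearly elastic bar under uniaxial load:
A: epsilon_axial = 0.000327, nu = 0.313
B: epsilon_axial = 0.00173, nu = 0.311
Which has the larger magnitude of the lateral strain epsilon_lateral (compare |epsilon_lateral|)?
Model: a linearly elastic bar under uniaxial load, so epsilon_lateral = -nu·epsilon_axial (SI units).
  A: epsilon_lateral = -(0.313 × 0.000327) = -0.0001024
  B: epsilon_lateral = -(0.311 × 0.00173) = -0.000538
|epsilon_lateral|: A = 0.0001024, B = 0.000538, so B is larger in magnitude.
Final answer: B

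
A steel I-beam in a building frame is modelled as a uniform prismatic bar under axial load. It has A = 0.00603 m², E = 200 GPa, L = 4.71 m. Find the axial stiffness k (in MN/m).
Model: a uniform prismatic bar under axial load, so k = (A·E) / L.
Convert to SI units:
  E = 200 GPa = 2 × 10¹¹ Pa
Substitute:
  k = (0.00603 × (2 × 10¹¹)) / 4.71
  k = 2.561 × 10⁸ N/m
Convert: k = 2.561 × 10⁸ N/m = 256.1 MN/m
Final answer: k = 256.1 MN/m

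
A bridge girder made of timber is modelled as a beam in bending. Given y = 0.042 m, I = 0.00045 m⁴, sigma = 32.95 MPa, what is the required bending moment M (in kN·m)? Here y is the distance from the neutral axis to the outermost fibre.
Model: a beam in bending, so sigma = (M·y) / I.
Solve for M: M = (sigma·I) / y.
Convert to SI units:
  sigma = 32.95 MPa = 3.295 × 10⁷ Pa
Substitute:
  M = ((3.295 × 10⁷) × 0.00045) / 0.042
  M = 353000 N·m
Convert: M = 353000 N·m = 353 kN·m
Final answer: M = 353 kN·m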